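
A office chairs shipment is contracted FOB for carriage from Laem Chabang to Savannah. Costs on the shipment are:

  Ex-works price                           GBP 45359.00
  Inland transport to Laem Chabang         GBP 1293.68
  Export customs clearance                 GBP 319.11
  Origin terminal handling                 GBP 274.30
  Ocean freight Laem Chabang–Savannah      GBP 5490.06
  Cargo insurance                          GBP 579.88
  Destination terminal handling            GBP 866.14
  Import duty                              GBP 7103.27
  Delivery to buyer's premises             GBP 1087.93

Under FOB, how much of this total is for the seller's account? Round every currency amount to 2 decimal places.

FOB: the seller bears costs until goods are on board at the origin port; the buyer bears freight, insurance and all costs thereafter.
Seller's account: goods 45359.00 + inland to port 1293.68 + export clearance 319.11 + origin terminal 274.30 = 47246.09
Buyer's account: freight 5490.06 + insurance 579.88 + destination terminal 866.14 + duty 7103.27 + delivery 1087.93 = 15127.28

Seller's account: GBP 47246.09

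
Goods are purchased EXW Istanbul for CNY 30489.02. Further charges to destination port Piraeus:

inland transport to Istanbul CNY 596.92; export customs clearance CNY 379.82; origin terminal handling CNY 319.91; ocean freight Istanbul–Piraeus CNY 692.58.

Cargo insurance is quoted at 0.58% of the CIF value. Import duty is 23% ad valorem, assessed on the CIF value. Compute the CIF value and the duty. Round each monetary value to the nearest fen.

Let C be the CIF value. C = EXW price + pre-shipment costs + freight + 0.58% × C
C − 0.58% × C = 30489.02 + 596.92 + 379.82 + 319.91 + 692.58
0.9942 × C = 32478.25
C = 32478.25 / 0.9942 = 32667.72
Insurance premium = 0.58% × 32667.72 = 189.47
Import duty = 32667.72 × 23% = 7513.58

CIF value: CNY 32667.72; import duty: CNY 7513.58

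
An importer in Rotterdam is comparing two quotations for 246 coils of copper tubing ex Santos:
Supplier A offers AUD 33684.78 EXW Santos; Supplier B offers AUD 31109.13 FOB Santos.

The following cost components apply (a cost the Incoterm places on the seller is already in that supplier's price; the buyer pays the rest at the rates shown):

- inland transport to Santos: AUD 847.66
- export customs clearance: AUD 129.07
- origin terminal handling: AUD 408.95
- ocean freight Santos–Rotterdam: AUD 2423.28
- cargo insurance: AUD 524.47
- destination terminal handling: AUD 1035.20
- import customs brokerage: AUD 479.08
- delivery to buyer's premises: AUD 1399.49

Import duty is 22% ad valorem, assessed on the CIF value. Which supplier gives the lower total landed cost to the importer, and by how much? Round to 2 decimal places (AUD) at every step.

Supplier A (EXW):
CIF value = EXW price + inland to port + export clearance + origin terminal + freight + insurance = 33684.78 + 847.66 + 129.07 + 408.95 + 2423.28 + 524.47 = 38018.21
Import duty = 38018.21 × 22% = 8364.01
Buyer bears (A): 847.66 + 129.07 + 408.95 + 2423.28 + 524.47 + 1035.20 + 479.08 + 1399.49 = 7247.20
Landed cost (A) = invoice 33684.78 + 7247.20 + duty 8364.01 = 49295.99
Supplier B (FOB):
CIF value = FOB price + freight + insurance = 31109.13 + 2423.28 + 524.47 = 34056.88
Import duty = 34056.88 × 22% = 7492.51
Buyer bears (B): 2423.28 + 524.47 + 1035.20 + 479.08 + 1399.49 = 5861.52
Landed cost (B) = invoice 31109.13 + 5861.52 + duty 7492.51 = 44463.16
Difference = |49295.99 − 44463.16| = 4832.83

Supplier B is cheaper by AUD 4832.83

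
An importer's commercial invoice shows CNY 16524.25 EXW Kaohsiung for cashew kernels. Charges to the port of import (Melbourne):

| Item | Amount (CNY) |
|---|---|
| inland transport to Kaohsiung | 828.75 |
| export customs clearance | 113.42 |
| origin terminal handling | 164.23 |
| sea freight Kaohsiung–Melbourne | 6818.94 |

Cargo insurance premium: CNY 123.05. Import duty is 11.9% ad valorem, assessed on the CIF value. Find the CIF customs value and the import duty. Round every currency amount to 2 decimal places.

CIF = EXW price + pre-shipment costs + freight + insurance
CIF = 16524.25 + 828.75 + 113.42 + 164.23 + 6818.94 + 123.05 = 24572.64
Import duty = 24572.64 × 11.9% = 2924.14

CIF value: CNY 24572.64; import duty: CNY 2924.14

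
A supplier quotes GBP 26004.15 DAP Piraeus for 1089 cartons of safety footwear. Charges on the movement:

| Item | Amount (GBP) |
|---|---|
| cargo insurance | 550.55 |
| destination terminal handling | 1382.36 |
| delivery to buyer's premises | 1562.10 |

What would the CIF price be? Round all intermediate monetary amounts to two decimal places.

CIF price: GBP 23059.69

Not relevant to the conversion: insurance — on the seller under both DAP and CIF; already in the DAP price and stays in the CIF price.
From DAP to CIF, the seller no longer bears: destination terminal, delivery.
CIF price = 26004.15 − 1382.36 − 1562.10 = 23059.69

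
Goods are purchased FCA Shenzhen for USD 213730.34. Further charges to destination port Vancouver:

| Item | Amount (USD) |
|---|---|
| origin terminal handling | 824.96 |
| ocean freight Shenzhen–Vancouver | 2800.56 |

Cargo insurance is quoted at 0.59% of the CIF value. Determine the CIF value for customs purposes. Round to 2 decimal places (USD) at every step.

Let C be the CIF value. C = FCA price + pre-shipment costs + freight + 0.59% × C
C − 0.59% × C = 213730.34 + 824.96 + 2800.56
0.9941 × C = 217355.86
C = 217355.86 / 0.9941 = 218645.87
Insurance premium = 0.59% × 218645.87 = 1290.01

CIF value: USD 218645.87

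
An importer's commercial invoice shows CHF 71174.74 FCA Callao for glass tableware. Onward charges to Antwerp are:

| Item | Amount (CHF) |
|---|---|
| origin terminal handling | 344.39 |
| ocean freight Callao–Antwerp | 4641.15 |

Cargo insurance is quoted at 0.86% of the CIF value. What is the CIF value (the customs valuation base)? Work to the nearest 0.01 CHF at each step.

CIF value: CHF 76820.94

Let C be the CIF value. C = FCA price + pre-shipment costs + freight + 0.86% × C
C − 0.86% × C = 71174.74 + 344.39 + 4641.15
0.9914 × C = 76160.28
C = 76160.28 / 0.9914 = 76820.94
Insurance premium = 0.86% × 76820.94 = 660.66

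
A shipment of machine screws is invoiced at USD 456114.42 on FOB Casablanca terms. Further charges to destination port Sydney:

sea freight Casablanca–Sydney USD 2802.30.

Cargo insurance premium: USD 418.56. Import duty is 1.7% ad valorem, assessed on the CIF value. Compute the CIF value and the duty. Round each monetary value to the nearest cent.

CIF value: USD 459335.28; import duty: USD 7808.70

CIF = FOB price + freight + insurance
CIF = 456114.42 + 2802.30 + 418.56 = 459335.28
Import duty = 459335.28 × 1.7% = 7808.70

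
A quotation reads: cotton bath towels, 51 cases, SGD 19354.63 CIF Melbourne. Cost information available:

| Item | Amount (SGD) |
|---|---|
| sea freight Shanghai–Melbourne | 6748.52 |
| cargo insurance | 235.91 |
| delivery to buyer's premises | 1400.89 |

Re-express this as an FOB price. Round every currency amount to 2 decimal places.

FOB price: SGD 12370.20

Not relevant to the conversion: delivery — on the buyer under both terms; not part of either seller's price.
From CIF to FOB, the seller no longer bears: freight, insurance.
FOB price = 19354.63 − 6748.52 − 235.91 = 12370.20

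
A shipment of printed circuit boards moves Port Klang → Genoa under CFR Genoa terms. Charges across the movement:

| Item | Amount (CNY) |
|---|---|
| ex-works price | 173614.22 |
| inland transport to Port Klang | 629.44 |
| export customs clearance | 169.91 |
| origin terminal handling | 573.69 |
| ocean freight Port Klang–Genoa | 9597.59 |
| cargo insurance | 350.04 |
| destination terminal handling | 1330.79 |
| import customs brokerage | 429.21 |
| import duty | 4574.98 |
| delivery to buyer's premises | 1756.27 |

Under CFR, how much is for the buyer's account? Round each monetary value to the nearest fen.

CFR: the seller pays costs through ocean freight to the destination port, but not insurance.
Seller's account: goods 173614.22 + inland to port 629.44 + export clearance 169.91 + origin terminal 573.69 + freight 9597.59 = 184584.85
Buyer's account: insurance 350.04 + destination terminal 1330.79 + brokerage 429.21 + duty 4574.98 + delivery 1756.27 = 8441.29

Buyer's account: CNY 8441.29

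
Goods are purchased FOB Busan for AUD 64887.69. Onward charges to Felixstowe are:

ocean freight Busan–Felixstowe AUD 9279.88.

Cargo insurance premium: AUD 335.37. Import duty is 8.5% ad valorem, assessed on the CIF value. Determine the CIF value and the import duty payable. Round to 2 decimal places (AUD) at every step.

CIF value: AUD 74502.94; import duty: AUD 6332.75

CIF = FOB price + freight + insurance
CIF = 64887.69 + 9279.88 + 335.37 = 74502.94
Import duty = 74502.94 × 8.5% = 6332.75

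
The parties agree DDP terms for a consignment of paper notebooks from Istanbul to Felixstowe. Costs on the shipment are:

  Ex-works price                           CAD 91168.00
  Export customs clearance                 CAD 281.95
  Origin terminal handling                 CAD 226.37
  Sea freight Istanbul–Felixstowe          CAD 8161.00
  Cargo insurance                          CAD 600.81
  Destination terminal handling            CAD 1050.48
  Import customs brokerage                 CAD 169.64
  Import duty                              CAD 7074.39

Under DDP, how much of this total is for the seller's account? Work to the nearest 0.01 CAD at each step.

Seller's account: CAD 108732.64

DDP: the seller bears all costs including import duty.
Seller's account: goods 91168.00 + export clearance 281.95 + origin terminal 226.37 + freight 8161.00 + insurance 600.81 + destination terminal 1050.48 + brokerage 169.64 + duty 7074.39 = 108732.64
Buyer's account: 0.00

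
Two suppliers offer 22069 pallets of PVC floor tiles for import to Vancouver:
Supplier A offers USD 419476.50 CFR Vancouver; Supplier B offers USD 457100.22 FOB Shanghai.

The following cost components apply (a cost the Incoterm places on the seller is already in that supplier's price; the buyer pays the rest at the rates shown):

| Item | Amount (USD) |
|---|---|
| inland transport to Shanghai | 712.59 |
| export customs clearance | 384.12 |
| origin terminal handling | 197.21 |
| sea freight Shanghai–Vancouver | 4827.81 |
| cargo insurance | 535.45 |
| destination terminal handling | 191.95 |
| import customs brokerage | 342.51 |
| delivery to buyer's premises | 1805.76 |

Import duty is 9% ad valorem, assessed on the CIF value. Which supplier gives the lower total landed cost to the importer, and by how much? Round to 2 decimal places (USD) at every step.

Supplier A is cheaper by USD 46272.16

Supplier A (CFR):
CIF value = CFR price + insurance = 419476.50 + 535.45 = 420011.95
Import duty = 420011.95 × 9% = 37801.08
Buyer bears (A): 535.45 + 191.95 + 342.51 + 1805.76 = 2875.67
Landed cost (A) = invoice 419476.50 + 2875.67 + duty 37801.08 = 460153.25
Supplier B (FOB):
CIF value = FOB price + freight + insurance = 457100.22 + 4827.81 + 535.45 = 462463.48
Import duty = 462463.48 × 9% = 41621.71
Buyer bears (B): 4827.81 + 535.45 + 191.95 + 342.51 + 1805.76 = 7703.48
Landed cost (B) = invoice 457100.22 + 7703.48 + duty 41621.71 = 506425.41
Difference = |460153.25 − 506425.41| = 46272.16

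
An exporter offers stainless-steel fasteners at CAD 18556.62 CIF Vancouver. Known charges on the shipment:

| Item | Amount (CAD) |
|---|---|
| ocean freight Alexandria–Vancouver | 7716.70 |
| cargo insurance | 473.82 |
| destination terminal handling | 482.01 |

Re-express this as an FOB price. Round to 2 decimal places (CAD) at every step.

Not relevant to the conversion: destination terminal — on the buyer under both terms; not part of either seller's price.
From CIF to FOB, the seller no longer bears: freight, insurance.
FOB price = 18556.62 − 7716.70 − 473.82 = 10366.10

FOB price: CAD 10366.10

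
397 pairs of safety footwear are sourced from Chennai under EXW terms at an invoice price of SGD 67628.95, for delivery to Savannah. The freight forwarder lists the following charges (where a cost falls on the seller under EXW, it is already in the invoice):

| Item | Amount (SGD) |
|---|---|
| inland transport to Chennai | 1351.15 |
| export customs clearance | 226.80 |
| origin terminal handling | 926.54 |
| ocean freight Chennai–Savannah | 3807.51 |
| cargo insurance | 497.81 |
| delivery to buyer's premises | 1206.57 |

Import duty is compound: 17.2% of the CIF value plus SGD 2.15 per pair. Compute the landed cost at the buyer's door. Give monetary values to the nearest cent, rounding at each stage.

Total landed cost: SGD 89302.35

EXW: the seller makes goods available at their premises; the buyer bears all onward costs.
CIF value = EXW price + inland to port + export clearance + origin terminal + freight + insurance = 67628.95 + 1351.15 + 226.80 + 926.54 + 3807.51 + 497.81 = 74438.76
Ad valorem component: 74438.76 × 17.2% = 12803.47
Specific component: 397 × 2.15 = 853.55
Import duty = 12803.47 + 853.55 = 13657.02
Buyer bears: inland to port 1351.15 + export clearance 226.80 + origin terminal 926.54 + freight 3807.51 + insurance 497.81 + delivery 1206.57 + duty 13657.02 = 21673.40
Landed cost = invoice 67628.95 + 21673.40 = 89302.35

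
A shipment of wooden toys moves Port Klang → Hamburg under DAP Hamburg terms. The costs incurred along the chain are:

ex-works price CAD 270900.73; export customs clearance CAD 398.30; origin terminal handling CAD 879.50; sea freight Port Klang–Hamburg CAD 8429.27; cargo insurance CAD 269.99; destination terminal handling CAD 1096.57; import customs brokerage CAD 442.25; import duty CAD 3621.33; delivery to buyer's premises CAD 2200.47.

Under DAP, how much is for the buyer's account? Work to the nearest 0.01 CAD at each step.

Buyer's account: CAD 4063.58

DAP: the seller bears all costs to the named destination except import duty and clearance.
Seller's account: goods 270900.73 + export clearance 398.30 + origin terminal 879.50 + freight 8429.27 + insurance 269.99 + destination terminal 1096.57 + delivery 2200.47 = 284174.83
Buyer's account: brokerage 442.25 + duty 3621.33 = 4063.58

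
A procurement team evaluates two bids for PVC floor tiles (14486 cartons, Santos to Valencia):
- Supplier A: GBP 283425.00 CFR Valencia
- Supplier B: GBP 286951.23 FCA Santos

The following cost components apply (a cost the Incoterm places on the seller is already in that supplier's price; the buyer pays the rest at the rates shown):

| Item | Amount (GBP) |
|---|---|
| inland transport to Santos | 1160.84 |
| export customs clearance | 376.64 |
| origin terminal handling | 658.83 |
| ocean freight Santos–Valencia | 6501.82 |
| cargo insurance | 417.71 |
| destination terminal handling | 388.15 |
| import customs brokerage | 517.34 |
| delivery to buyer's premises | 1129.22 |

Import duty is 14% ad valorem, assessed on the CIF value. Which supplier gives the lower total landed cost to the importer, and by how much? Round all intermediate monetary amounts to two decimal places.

Supplier A is cheaper by GBP 12183.04

Supplier A (CFR):
CIF value = CFR price + insurance = 283425.00 + 417.71 = 283842.71
Import duty = 283842.71 × 14% = 39737.98
Buyer bears (A): 417.71 + 388.15 + 517.34 + 1129.22 = 2452.42
Landed cost (A) = invoice 283425.00 + 2452.42 + duty 39737.98 = 325615.40
Supplier B (FCA):
CIF value = FCA price + origin terminal + freight + insurance = 286951.23 + 658.83 + 6501.82 + 417.71 = 294529.59
Import duty = 294529.59 × 14% = 41234.14
Buyer bears (B): 658.83 + 6501.82 + 417.71 + 388.15 + 517.34 + 1129.22 = 9613.07
Landed cost (B) = invoice 286951.23 + 9613.07 + duty 41234.14 = 337798.44
Difference = |325615.40 − 337798.44| = 12183.04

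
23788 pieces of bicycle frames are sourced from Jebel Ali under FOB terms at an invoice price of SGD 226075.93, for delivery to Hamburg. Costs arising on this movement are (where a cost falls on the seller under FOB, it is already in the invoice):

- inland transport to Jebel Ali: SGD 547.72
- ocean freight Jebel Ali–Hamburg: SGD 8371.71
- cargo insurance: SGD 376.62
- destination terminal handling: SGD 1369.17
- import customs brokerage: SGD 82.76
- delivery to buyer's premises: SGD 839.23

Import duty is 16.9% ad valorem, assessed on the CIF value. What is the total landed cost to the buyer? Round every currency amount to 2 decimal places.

Total landed cost: SGD 276800.72

FOB: the seller bears costs until goods are on board at the origin port; the buyer bears freight, insurance and all costs thereafter.
Already in the invoice (seller's account under FOB): inland to port — exclude.
CIF value = FOB price + freight + insurance = 226075.93 + 8371.71 + 376.62 = 234824.26
Import duty = 234824.26 × 16.9% = 39685.30
Buyer bears: freight 8371.71 + insurance 376.62 + destination terminal 1369.17 + brokerage 82.76 + delivery 839.23 + duty 39685.30 = 50724.79
Landed cost = invoice 226075.93 + 50724.79 = 276800.72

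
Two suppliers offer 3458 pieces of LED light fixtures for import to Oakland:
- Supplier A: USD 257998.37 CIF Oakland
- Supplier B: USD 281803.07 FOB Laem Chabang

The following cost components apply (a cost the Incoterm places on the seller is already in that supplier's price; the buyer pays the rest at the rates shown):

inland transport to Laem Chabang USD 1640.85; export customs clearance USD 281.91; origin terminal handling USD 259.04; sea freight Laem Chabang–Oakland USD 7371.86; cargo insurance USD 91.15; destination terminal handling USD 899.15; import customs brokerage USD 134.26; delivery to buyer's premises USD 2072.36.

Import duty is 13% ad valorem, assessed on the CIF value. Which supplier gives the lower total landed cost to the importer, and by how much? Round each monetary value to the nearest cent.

Supplier A is cheaper by USD 35332.51

Supplier A (CIF):
The CIF price already equals the CIF value: 257998.37
Import duty = 257998.37 × 13% = 33539.79
Buyer bears (A): 899.15 + 134.26 + 2072.36 = 3105.77
Landed cost (A) = invoice 257998.37 + 3105.77 + duty 33539.79 = 294643.93
Supplier B (FOB):
CIF value = FOB price + freight + insurance = 281803.07 + 7371.86 + 91.15 = 289266.08
Import duty = 289266.08 × 13% = 37604.59
Buyer bears (B): 7371.86 + 91.15 + 899.15 + 134.26 + 2072.36 = 10568.78
Landed cost (B) = invoice 281803.07 + 10568.78 + duty 37604.59 = 329976.44
Difference = |294643.93 − 329976.44| = 35332.51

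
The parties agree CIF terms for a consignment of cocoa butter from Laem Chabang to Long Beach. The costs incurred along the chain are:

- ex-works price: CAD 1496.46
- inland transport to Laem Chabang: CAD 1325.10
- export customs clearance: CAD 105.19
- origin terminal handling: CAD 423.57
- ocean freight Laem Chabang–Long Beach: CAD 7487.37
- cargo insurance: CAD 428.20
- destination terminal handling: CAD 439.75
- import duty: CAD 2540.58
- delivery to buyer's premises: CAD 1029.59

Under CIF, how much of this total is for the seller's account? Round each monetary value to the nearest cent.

Seller's account: CAD 11265.89

CIF: the seller pays costs through ocean freight and marine insurance to the destination port.
Seller's account: goods 1496.46 + inland to port 1325.10 + export clearance 105.19 + origin terminal 423.57 + freight 7487.37 + insurance 428.20 = 11265.89
Buyer's account: destination terminal 439.75 + duty 2540.58 + delivery 1029.59 = 4009.92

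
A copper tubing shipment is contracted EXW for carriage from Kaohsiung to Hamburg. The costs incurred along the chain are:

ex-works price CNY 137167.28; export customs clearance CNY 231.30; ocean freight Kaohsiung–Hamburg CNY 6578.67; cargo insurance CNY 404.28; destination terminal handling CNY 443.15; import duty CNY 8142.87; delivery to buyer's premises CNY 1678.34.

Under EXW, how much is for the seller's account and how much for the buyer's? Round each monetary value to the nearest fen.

Seller: CNY 137167.28; buyer: CNY 17478.61

EXW: the seller makes goods available at their premises; the buyer bears all onward costs.
Seller's account: goods 137167.28 = 137167.28
Buyer's account: export clearance 231.30 + freight 6578.67 + insurance 404.28 + destination terminal 443.15 + duty 8142.87 + delivery 1678.34 = 17478.61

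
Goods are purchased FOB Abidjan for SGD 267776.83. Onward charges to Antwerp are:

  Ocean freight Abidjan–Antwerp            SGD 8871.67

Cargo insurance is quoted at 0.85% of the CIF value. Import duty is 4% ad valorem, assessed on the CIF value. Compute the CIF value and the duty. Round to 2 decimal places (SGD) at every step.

CIF value: SGD 279020.17; import duty: SGD 11160.81

Let C be the CIF value. C = FOB price + freight + 0.85% × C
C − 0.85% × C = 267776.83 + 8871.67
0.9915 × C = 276648.50
C = 276648.50 / 0.9915 = 279020.17
Insurance premium = 0.85% × 279020.17 = 2371.67
Import duty = 279020.17 × 4% = 11160.81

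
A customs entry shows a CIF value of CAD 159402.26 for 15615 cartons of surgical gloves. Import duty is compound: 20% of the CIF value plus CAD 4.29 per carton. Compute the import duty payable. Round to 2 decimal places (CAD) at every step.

Import duty: CAD 98868.80

Ad valorem component: 159402.26 × 20% = 31880.45
Specific component: 15615 × 4.29 = 66988.35
Import duty = 31880.45 + 66988.35 = 98868.80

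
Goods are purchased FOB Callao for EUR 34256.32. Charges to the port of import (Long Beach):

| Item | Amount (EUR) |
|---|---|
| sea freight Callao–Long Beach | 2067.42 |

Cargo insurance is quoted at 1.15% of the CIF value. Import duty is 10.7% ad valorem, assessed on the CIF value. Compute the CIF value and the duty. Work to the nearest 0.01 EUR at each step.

Let C be the CIF value. C = FOB price + freight + 1.15% × C
C − 1.15% × C = 34256.32 + 2067.42
0.9885 × C = 36323.74
C = 36323.74 / 0.9885 = 36746.32
Insurance premium = 1.15% × 36746.32 = 422.58
Import duty = 36746.32 × 10.7% = 3931.86

CIF value: EUR 36746.32; import duty: EUR 3931.86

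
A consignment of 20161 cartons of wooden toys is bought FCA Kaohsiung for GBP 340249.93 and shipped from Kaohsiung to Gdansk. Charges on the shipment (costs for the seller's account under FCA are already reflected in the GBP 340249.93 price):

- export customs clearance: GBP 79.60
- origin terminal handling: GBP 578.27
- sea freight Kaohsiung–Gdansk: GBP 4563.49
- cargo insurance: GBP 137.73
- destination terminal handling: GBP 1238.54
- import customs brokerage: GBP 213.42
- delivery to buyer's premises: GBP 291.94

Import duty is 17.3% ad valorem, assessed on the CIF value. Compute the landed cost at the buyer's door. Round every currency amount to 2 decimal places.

Total landed cost: GBP 407049.91

FCA: the seller delivers export-cleared goods to the carrier; the buyer bears costs from that point.
Already in the invoice (seller's account under FCA): export clearance — exclude.
CIF value = FCA price + origin terminal + freight + insurance = 340249.93 + 578.27 + 4563.49 + 137.73 = 345529.42
Import duty = 345529.42 × 17.3% = 59776.59
Buyer bears: origin terminal 578.27 + freight 4563.49 + insurance 137.73 + destination terminal 1238.54 + brokerage 213.42 + delivery 291.94 + duty 59776.59 = 66799.98
Landed cost = invoice 340249.93 + 66799.98 = 407049.91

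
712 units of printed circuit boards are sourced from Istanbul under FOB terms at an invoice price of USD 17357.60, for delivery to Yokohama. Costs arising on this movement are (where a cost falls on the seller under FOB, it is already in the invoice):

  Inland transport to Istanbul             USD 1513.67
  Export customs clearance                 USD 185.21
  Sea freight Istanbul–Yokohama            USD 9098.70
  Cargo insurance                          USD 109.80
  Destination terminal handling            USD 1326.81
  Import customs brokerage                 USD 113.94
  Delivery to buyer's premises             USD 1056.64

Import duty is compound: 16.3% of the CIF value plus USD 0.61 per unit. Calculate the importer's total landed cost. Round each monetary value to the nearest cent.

FOB: the seller bears costs until goods are on board at the origin port; the buyer bears freight, insurance and all costs thereafter.
Already in the invoice (seller's account under FOB): inland to port, export clearance — exclude.
CIF value = FOB price + freight + insurance = 17357.60 + 9098.70 + 109.80 = 26566.10
Ad valorem component: 26566.10 × 16.3% = 4330.27
Specific component: 712 × 0.61 = 434.32
Import duty = 4330.27 + 434.32 = 4764.59
Buyer bears: freight 9098.70 + insurance 109.80 + destination terminal 1326.81 + brokerage 113.94 + delivery 1056.64 + duty 4764.59 = 16470.48
Landed cost = invoice 17357.60 + 16470.48 = 33828.08

Total landed cost: USD 33828.08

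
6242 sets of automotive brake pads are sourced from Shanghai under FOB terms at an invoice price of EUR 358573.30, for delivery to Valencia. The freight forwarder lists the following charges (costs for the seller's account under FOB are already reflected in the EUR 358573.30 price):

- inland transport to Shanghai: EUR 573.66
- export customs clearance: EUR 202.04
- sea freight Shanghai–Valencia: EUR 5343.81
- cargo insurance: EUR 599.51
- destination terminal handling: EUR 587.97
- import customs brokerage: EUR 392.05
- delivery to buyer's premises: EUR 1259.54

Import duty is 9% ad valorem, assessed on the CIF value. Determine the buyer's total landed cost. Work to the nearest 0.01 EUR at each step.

Total landed cost: EUR 399562.68

FOB: the seller bears costs until goods are on board at the origin port; the buyer bears freight, insurance and all costs thereafter.
Already in the invoice (seller's account under FOB): inland to port, export clearance — exclude.
CIF value = FOB price + freight + insurance = 358573.30 + 5343.81 + 599.51 = 364516.62
Import duty = 364516.62 × 9% = 32806.50
Buyer bears: freight 5343.81 + insurance 599.51 + destination terminal 587.97 + brokerage 392.05 + delivery 1259.54 + duty 32806.50 = 40989.38
Landed cost = invoice 358573.30 + 40989.38 = 399562.68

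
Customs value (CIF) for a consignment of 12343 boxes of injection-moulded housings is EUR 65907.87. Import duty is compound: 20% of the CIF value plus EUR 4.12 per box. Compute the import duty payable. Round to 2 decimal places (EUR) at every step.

Import duty: EUR 64034.73

Ad valorem component: 65907.87 × 20% = 13181.57
Specific component: 12343 × 4.12 = 50853.16
Import duty = 13181.57 + 50853.16 = 64034.73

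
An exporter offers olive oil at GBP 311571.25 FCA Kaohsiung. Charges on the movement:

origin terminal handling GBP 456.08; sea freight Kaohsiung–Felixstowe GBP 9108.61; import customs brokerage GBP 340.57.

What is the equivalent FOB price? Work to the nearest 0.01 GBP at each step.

FOB price: GBP 312027.33

Not relevant to the conversion: brokerage, freight — on the buyer under both terms; not part of either seller's price.
From FCA to FOB, the seller additionally bears: origin terminal.
FOB price = 311571.25 + 456.08 = 312027.33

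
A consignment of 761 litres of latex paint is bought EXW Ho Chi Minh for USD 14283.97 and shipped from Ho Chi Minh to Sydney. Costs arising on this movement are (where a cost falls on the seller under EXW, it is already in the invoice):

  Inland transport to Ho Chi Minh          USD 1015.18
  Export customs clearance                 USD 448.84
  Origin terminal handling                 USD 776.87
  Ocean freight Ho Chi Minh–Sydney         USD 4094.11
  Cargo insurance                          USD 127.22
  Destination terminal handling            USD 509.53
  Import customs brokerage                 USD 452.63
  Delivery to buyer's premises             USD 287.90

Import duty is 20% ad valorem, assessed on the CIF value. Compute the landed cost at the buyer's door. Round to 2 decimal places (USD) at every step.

EXW: the seller makes goods available at their premises; the buyer bears all onward costs.
CIF value = EXW price + inland to port + export clearance + origin terminal + freight + insurance = 14283.97 + 1015.18 + 448.84 + 776.87 + 4094.11 + 127.22 = 20746.19
Import duty = 20746.19 × 20% = 4149.24
Buyer bears: inland to port 1015.18 + export clearance 448.84 + origin terminal 776.87 + freight 4094.11 + insurance 127.22 + destination terminal 509.53 + brokerage 452.63 + delivery 287.90 + duty 4149.24 = 11861.52
Landed cost = invoice 14283.97 + 11861.52 = 26145.49

Total landed cost: USD 26145.49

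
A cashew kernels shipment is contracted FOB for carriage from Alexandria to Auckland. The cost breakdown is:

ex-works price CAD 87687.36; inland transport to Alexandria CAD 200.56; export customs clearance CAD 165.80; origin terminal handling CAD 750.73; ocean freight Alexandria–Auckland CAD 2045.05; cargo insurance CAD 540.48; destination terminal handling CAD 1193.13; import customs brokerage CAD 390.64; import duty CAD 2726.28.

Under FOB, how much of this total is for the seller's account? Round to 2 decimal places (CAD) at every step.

Seller's account: CAD 88804.45

FOB: the seller bears costs until goods are on board at the origin port; the buyer bears freight, insurance and all costs thereafter.
Seller's account: goods 87687.36 + inland to port 200.56 + export clearance 165.80 + origin terminal 750.73 = 88804.45
Buyer's account: freight 2045.05 + insurance 540.48 + destination terminal 1193.13 + brokerage 390.64 + duty 2726.28 = 6895.58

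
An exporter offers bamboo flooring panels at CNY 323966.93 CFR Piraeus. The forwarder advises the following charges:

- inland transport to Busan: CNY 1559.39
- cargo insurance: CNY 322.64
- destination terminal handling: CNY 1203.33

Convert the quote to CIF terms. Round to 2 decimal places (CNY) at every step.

Not relevant to the conversion: inland to port — on the seller under both CFR and CIF; already in the CFR price and stays in the CIF price. destination terminal — on the buyer under both terms; not part of either seller's price.
From CFR to CIF, the seller additionally bears: insurance.
CIF price = 323966.93 + 322.64 = 324289.57

CIF price: CNY 324289.57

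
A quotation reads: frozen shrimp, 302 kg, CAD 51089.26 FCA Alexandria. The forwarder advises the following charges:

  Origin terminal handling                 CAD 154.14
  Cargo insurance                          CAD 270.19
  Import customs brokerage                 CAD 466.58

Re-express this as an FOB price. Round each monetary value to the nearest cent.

Not relevant to the conversion: insurance, brokerage — on the buyer under both terms; not part of either seller's price.
From FCA to FOB, the seller additionally bears: origin terminal.
FOB price = 51089.26 + 154.14 = 51243.40

FOB price: CAD 51243.40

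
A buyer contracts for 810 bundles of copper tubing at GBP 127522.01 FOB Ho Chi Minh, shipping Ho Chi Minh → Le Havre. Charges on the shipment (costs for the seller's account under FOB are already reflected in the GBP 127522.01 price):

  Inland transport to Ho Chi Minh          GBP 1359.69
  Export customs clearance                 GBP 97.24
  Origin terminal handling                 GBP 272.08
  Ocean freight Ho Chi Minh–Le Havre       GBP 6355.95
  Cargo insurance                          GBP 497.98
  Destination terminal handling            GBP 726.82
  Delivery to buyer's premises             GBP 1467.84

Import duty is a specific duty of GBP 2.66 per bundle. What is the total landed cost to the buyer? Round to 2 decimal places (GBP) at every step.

Total landed cost: GBP 138725.20

FOB: the seller bears costs until goods are on board at the origin port; the buyer bears freight, insurance and all costs thereafter.
Already in the invoice (seller's account under FOB): inland to port, export clearance, origin terminal — exclude.
CIF value = FOB price + freight + insurance = 127522.01 + 6355.95 + 497.98 = 134375.94
Import duty = 810 × 2.66 = 2154.60
Buyer bears: freight 6355.95 + insurance 497.98 + destination terminal 726.82 + delivery 1467.84 + duty 2154.60 = 11203.19
Landed cost = invoice 127522.01 + 11203.19 = 138725.20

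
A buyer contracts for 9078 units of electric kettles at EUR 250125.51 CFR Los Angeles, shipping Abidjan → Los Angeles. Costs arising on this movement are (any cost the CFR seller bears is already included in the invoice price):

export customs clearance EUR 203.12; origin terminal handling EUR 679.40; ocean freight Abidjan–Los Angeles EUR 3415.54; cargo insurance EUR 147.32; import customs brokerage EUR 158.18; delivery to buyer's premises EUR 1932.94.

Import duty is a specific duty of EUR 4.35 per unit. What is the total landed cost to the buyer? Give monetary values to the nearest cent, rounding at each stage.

Total landed cost: EUR 291853.25

CFR: the seller pays costs through ocean freight to the destination port, but not insurance.
Already in the invoice (seller's account under CFR): export clearance, origin terminal, freight — exclude.
CIF value = CFR price + insurance = 250125.51 + 147.32 = 250272.83
Import duty = 9078 × 4.35 = 39489.30
Buyer bears: insurance 147.32 + brokerage 158.18 + delivery 1932.94 + duty 39489.30 = 41727.74
Landed cost = invoice 250125.51 + 41727.74 = 291853.25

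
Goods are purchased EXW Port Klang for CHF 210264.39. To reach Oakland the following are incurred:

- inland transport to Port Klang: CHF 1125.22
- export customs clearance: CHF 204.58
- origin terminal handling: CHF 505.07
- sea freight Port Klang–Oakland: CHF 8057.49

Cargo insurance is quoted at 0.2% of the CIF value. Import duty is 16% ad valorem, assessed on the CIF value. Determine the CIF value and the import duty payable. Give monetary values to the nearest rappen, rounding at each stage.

Let C be the CIF value. C = EXW price + pre-shipment costs + freight + 0.2% × C
C − 0.2% × C = 210264.39 + 1125.22 + 204.58 + 505.07 + 8057.49
0.998 × C = 220156.75
C = 220156.75 / 0.998 = 220597.95
Insurance premium = 0.2% × 220597.95 = 441.20
Import duty = 220597.95 × 16% = 35295.67

CIF value: CHF 220597.95; import duty: CHF 35295.67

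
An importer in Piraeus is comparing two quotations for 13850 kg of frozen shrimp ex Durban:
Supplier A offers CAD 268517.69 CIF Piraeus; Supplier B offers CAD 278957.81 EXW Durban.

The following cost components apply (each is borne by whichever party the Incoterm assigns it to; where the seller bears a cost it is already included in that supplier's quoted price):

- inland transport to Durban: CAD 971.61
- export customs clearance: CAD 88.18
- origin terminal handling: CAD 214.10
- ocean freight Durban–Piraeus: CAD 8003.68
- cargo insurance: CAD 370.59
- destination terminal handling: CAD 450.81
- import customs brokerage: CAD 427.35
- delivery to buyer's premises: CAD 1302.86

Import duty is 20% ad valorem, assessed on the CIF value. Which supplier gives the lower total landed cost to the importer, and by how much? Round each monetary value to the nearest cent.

Supplier A (CIF):
The CIF price already equals the CIF value: 268517.69
Import duty = 268517.69 × 20% = 53703.54
Buyer bears (A): 450.81 + 427.35 + 1302.86 = 2181.02
Landed cost (A) = invoice 268517.69 + 2181.02 + duty 53703.54 = 324402.25
Supplier B (EXW):
CIF value = EXW price + inland to port + export clearance + origin terminal + freight + insurance = 278957.81 + 971.61 + 88.18 + 214.10 + 8003.68 + 370.59 = 288605.97
Import duty = 288605.97 × 20% = 57721.19
Buyer bears (B): 971.61 + 88.18 + 214.10 + 8003.68 + 370.59 + 450.81 + 427.35 + 1302.86 = 11829.18
Landed cost (B) = invoice 278957.81 + 11829.18 + duty 57721.19 = 348508.18
Difference = |324402.25 − 348508.18| = 24105.93

Supplier A is cheaper by CAD 24105.93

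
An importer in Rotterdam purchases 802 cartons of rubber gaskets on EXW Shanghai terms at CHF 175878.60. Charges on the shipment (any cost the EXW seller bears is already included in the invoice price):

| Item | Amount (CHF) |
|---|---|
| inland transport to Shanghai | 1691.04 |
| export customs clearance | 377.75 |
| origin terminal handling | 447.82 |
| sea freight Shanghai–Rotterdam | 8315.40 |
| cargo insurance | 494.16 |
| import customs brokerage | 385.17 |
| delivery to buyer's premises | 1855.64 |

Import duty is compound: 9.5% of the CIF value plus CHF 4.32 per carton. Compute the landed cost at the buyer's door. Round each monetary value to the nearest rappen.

EXW: the seller makes goods available at their premises; the buyer bears all onward costs.
CIF value = EXW price + inland to port + export clearance + origin terminal + freight + insurance = 175878.60 + 1691.04 + 377.75 + 447.82 + 8315.40 + 494.16 = 187204.77
Ad valorem component: 187204.77 × 9.5% = 17784.45
Specific component: 802 × 4.32 = 3464.64
Import duty = 17784.45 + 3464.64 = 21249.09
Buyer bears: inland to port 1691.04 + export clearance 377.75 + origin terminal 447.82 + freight 8315.40 + insurance 494.16 + brokerage 385.17 + delivery 1855.64 + duty 21249.09 = 34816.07
Landed cost = invoice 175878.60 + 34816.07 = 210694.67

Total landed cost: CHF 210694.67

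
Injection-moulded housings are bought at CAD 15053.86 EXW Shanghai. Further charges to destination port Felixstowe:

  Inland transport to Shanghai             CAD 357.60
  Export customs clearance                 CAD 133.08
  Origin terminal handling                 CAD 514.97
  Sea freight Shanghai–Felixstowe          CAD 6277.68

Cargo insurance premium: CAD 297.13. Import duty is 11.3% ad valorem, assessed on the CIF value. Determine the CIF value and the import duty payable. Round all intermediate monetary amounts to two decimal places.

CIF value: CAD 22634.32; import duty: CAD 2557.68

CIF = EXW price + pre-shipment costs + freight + insurance
CIF = 15053.86 + 357.60 + 133.08 + 514.97 + 6277.68 + 297.13 = 22634.32
Import duty = 22634.32 × 11.3% = 2557.68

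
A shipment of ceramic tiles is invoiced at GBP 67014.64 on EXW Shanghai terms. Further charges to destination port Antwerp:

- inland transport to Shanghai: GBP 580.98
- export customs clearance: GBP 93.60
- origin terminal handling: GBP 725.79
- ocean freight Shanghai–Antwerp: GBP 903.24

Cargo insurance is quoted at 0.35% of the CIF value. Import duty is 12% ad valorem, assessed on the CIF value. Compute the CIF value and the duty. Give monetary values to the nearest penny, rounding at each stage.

Let C be the CIF value. C = EXW price + pre-shipment costs + freight + 0.35% × C
C − 0.35% × C = 67014.64 + 580.98 + 93.60 + 725.79 + 903.24
0.9965 × C = 69318.25
C = 69318.25 / 0.9965 = 69561.72
Insurance premium = 0.35% × 69561.72 = 243.47
Import duty = 69561.72 × 12% = 8347.41

CIF value: GBP 69561.72; import duty: GBP 8347.41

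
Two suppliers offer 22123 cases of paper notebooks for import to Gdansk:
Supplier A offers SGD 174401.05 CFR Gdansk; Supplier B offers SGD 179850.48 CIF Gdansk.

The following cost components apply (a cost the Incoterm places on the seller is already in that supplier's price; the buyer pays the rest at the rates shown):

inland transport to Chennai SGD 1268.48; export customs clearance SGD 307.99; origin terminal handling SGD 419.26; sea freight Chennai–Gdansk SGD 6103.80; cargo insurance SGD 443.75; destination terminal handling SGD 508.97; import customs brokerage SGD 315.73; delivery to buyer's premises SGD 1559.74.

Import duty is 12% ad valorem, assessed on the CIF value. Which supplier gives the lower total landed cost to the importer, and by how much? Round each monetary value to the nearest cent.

Supplier A (CFR):
CIF value = CFR price + insurance = 174401.05 + 443.75 = 174844.80
Import duty = 174844.80 × 12% = 20981.38
Buyer bears (A): 443.75 + 508.97 + 315.73 + 1559.74 = 2828.19
Landed cost (A) = invoice 174401.05 + 2828.19 + duty 20981.38 = 198210.62
Supplier B (CIF):
The CIF price already equals the CIF value: 179850.48
Import duty = 179850.48 × 12% = 21582.06
Buyer bears (B): 508.97 + 315.73 + 1559.74 = 2384.44
Landed cost (B) = invoice 179850.48 + 2384.44 + duty 21582.06 = 203816.98
Difference = |198210.62 − 203816.98| = 5606.36

Supplier A is cheaper by SGD 5606.36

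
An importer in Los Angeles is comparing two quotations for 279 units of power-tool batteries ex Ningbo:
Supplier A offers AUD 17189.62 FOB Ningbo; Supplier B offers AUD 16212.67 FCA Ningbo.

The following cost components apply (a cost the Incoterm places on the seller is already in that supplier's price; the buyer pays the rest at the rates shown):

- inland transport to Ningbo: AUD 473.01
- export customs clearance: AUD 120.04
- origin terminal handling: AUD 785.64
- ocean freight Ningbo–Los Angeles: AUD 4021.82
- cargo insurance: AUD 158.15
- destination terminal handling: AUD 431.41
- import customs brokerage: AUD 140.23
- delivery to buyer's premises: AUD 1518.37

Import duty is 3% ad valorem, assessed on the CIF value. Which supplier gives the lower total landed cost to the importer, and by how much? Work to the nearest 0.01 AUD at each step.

Supplier A (FOB):
CIF value = FOB price + freight + insurance = 17189.62 + 4021.82 + 158.15 = 21369.59
Import duty = 21369.59 × 3% = 641.09
Buyer bears (A): 4021.82 + 158.15 + 431.41 + 140.23 + 1518.37 = 6269.98
Landed cost (A) = invoice 17189.62 + 6269.98 + duty 641.09 = 24100.69
Supplier B (FCA):
CIF value = FCA price + origin terminal + freight + insurance = 16212.67 + 785.64 + 4021.82 + 158.15 = 21178.28
Import duty = 21178.28 × 3% = 635.35
Buyer bears (B): 785.64 + 4021.82 + 158.15 + 431.41 + 140.23 + 1518.37 = 7055.62
Landed cost (B) = invoice 16212.67 + 7055.62 + duty 635.35 = 23903.64
Difference = |24100.69 − 23903.64| = 197.05

Supplier B is cheaper by AUD 197.05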